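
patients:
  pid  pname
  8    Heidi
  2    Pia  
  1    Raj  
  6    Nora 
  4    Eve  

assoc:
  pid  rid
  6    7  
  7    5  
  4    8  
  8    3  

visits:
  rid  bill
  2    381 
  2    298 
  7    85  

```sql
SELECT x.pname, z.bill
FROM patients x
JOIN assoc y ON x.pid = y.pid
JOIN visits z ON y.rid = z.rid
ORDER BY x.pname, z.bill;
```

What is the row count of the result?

1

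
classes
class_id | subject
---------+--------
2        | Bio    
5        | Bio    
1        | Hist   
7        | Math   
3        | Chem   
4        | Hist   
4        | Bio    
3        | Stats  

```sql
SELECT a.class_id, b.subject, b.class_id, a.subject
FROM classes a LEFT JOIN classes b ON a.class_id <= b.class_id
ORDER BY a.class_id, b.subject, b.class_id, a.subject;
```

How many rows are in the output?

38

LEFT JOIN keeps every row from `classes a`; unmatched rows get NULL for `classes b`'s columns.
Matching on a.class_id <= b.class_id.
- a (class_id=2) pairs with 7 row(s) of b.
- a (class_id=5) pairs with 2 row(s) of b.
- a (class_id=1) pairs with 8 row(s) of b.
- a (class_id=7) pairs with 1 row(s) of b.
- a (class_id=3) pairs with 6 row(s) of b.
- a (class_id=4) pairs with 4 row(s) of b.
- a (class_id=4) pairs with 4 row(s) of b.
- a (class_id=3) pairs with 6 row(s) of b.
Total: 38 rows.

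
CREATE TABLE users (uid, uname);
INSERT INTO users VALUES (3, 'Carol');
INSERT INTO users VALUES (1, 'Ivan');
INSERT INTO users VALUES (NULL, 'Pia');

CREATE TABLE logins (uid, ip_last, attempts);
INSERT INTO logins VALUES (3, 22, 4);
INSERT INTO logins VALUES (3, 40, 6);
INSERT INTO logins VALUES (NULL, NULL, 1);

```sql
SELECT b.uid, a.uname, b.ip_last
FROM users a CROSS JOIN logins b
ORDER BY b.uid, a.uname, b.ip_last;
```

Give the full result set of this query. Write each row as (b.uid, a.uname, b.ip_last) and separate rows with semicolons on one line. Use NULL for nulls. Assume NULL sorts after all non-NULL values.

CROSS JOIN pairs every row of `users` with every row of `logins`: 3 × 3 = 9 rows.
After projecting and ordering:
b.uid | a.uname | b.ip_last
3 | Carol | 22
3 | Carol | 40
3 | Ivan | 22
3 | Ivan | 40
3 | Pia | 22
3 | Pia | 40
NULL | Carol | NULL
NULL | Ivan | NULL
NULL | Pia | NULL

(3, Carol, 22); (3, Carol, 40); (3, Ivan, 22); (3, Ivan, 40); (3, Pia, 22); (3, Pia, 40); (NULL, Carol, NULL); (NULL, Ivan, NULL); (NULL, Pia, NULL)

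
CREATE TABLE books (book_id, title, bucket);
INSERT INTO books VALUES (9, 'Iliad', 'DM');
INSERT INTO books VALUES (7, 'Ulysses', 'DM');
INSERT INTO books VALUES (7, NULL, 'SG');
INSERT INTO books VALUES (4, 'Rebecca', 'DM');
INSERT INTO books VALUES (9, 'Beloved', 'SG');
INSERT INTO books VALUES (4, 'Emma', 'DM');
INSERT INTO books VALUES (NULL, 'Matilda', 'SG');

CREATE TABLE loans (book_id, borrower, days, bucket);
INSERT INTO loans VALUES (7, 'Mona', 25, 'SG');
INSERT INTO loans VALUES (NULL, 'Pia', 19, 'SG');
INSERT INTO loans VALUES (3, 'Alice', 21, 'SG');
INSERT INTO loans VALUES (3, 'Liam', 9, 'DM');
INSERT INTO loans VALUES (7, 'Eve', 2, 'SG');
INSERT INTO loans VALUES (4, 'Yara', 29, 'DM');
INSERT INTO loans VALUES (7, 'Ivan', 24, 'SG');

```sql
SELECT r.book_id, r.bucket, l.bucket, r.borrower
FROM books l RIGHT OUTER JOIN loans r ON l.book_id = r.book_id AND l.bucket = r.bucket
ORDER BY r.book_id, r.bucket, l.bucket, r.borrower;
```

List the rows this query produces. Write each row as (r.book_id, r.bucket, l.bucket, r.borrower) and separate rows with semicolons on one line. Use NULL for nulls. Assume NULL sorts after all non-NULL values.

RIGHT JOIN keeps every row from `loans`; unmatched rows get NULL for `books`'s columns.
Matching on l.book_id = r.book_id AND l.bucket = r.bucket. A NULL in a compared column never satisfies the condition.
- book_id=9, bucket=DM: no matching r row.
- book_id=7, bucket=DM: no matching r row.
- book_id=7, bucket=SG: 3 matching r row(s), so 3 row(s) emitted.
- book_id=4, bucket=DM: 1 matching r row(s), so 1 row(s) emitted.
- book_id=9, bucket=SG: no matching r row.
- book_id=4, bucket=DM: 1 matching r row(s), so 1 row(s) emitted.
- book_id=NULL, bucket=SG: no matching r row.
- 3 r row(s) had no l match → kept, l columns NULL.
After projecting and ordering:
r.book_id | r.bucket | l.bucket | r.borrower
3 | DM | NULL | Liam
3 | SG | NULL | Alice
4 | DM | DM | Yara
4 | DM | DM | Yara
7 | SG | SG | Eve
7 | SG | SG | Ivan
7 | SG | SG | Mona
NULL | SG | NULL | Pia

(3, DM, NULL, Liam); (3, SG, NULL, Alice); (4, DM, DM, Yara); (4, DM, DM, Yara); (7, SG, SG, Eve); (7, SG, SG, Ivan); (7, SG, SG, Mona); (NULL, SG, NULL, Pia)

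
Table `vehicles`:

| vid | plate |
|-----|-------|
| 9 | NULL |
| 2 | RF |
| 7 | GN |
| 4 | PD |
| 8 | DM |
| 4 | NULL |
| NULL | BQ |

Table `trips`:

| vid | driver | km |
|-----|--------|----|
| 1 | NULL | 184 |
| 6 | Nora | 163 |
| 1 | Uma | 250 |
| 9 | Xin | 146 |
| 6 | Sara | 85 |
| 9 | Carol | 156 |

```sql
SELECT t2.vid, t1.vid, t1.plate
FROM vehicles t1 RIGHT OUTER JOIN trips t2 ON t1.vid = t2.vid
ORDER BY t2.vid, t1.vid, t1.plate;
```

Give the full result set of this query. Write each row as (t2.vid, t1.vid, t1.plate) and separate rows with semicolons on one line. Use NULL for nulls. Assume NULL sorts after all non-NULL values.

(1, NULL, NULL); (1, NULL, NULL); (6, NULL, NULL); (6, NULL, NULL); (9, 9, NULL); (9, 9, NULL)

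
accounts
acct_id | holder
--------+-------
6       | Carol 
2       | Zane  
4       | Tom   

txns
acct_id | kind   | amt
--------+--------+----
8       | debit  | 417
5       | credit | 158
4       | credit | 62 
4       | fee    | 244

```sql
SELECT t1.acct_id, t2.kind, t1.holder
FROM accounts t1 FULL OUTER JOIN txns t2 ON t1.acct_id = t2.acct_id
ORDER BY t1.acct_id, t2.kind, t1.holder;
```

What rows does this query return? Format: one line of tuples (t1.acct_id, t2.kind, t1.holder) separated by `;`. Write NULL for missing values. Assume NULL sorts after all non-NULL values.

FULL OUTER JOIN keeps every row from both sides; unmatched rows get NULL for the other side's columns.
Matching on t1.acct_id = t2.acct_id.
- acct_id=6: no t2 row matches, row kept with t2 columns NULL.
- acct_id=2: no t2 row matches, row kept with t2 columns NULL.
- acct_id=4: 2 matching t2 row(s), so 2 row(s) emitted.
- plus 2 unmatched t2 row(s), each kept with NULL t1 columns.
After projecting and ordering:
t1.acct_id | t2.kind | t1.holder
2 | NULL | Zane
4 | credit | Tom
4 | fee | Tom
6 | NULL | Carol
NULL | credit | NULL
NULL | debit | NULL

(2, NULL, Zane); (4, credit, Tom); (4, fee, Tom); (6, NULL, Carol); (NULL, credit, NULL); (NULL, debit, NULL)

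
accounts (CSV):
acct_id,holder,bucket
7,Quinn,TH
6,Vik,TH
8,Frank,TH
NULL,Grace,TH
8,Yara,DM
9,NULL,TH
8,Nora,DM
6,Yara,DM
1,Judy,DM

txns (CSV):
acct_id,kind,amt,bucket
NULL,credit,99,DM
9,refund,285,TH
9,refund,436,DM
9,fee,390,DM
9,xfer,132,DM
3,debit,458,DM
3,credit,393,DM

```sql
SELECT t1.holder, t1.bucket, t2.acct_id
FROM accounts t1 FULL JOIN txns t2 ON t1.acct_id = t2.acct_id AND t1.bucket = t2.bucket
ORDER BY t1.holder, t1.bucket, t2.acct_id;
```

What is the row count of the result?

FULL OUTER JOIN keeps every row from both sides; unmatched rows get NULL for the other side's columns.
Matching on t1.acct_id = t2.acct_id AND t1.bucket = t2.bucket. A NULL in a compared column never satisfies the condition.
Matched pairs: 1; unmatched t1 rows kept: 8; unmatched t2 rows kept: 6.
Total: 1 matched + 14 padded = 15 rows.

15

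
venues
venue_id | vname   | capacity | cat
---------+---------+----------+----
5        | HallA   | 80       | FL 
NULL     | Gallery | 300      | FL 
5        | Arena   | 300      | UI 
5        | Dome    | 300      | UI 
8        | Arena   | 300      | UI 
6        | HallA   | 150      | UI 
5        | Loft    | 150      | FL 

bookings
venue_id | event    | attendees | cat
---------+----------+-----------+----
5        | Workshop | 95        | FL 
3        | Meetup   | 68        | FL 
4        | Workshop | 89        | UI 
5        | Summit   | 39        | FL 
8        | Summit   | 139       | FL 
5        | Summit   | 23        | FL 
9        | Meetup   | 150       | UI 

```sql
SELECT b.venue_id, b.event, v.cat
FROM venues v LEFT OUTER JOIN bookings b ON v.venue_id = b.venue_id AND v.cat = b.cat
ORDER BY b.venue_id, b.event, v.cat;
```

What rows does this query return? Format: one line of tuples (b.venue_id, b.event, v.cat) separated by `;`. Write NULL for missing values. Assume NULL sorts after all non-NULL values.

LEFT JOIN keeps every row from `venues`; unmatched rows get NULL for `bookings`'s columns.
Matching on v.venue_id = b.venue_id AND v.cat = b.cat. A NULL in a compared column never satisfies the condition.
- v[0] venue_id=5, cat=FL → 3 match(es) in b → 3 row(s).
- v[1] venue_id=NULL, cat=FL → no match; kept with NULLs on the b side.
- v[2] venue_id=5, cat=UI → no match; kept with NULLs on the b side.
- v[3] venue_id=5, cat=UI → no match; kept with NULLs on the b side.
- v[4] venue_id=8, cat=UI → no match; kept with NULLs on the b side.
- v[5] venue_id=6, cat=UI → no match; kept with NULLs on the b side.
- v[6] venue_id=5, cat=FL → 3 match(es) in b → 3 row(s).

(5, Summit, FL); (5, Summit, FL); (5, Summit, FL); (5, Summit, FL); (5, Workshop, FL); (5, Workshop, FL); (NULL, NULL, FL); (NULL, NULL, UI); (NULL, NULL, UI); (NULL, NULL, UI); (NULL, NULL, UI)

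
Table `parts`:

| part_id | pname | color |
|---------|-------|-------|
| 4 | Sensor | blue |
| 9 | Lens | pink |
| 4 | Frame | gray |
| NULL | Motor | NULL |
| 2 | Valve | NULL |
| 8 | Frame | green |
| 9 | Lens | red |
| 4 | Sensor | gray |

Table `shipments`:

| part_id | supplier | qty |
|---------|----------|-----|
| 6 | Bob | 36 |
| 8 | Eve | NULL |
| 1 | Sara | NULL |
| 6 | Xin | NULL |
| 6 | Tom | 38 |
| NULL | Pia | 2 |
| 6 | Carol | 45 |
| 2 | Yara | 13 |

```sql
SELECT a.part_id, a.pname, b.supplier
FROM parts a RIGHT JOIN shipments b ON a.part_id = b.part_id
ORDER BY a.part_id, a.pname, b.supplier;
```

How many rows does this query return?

8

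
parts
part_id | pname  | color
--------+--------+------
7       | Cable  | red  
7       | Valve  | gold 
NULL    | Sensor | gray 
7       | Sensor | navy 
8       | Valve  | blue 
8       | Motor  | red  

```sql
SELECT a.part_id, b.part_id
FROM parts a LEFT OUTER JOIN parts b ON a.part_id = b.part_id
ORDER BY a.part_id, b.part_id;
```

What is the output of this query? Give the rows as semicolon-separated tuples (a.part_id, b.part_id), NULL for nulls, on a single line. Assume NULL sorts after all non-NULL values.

LEFT JOIN keeps every row from `parts a`; unmatched rows get NULL for `parts b`'s columns.
Matching on a.part_id = b.part_id. A NULL in a compared column never satisfies the condition.
- a[0] part_id=7 → 3 match(es) in b → 3 row(s).
- a[1] part_id=7 → 3 match(es) in b → 3 row(s).
- a[2] part_id=NULL → no match; kept with NULLs on the b side.
- a[3] part_id=7 → 3 match(es) in b → 3 row(s).
- a[4] part_id=8 → 2 match(es) in b → 2 row(s).
- a[5] part_id=8 → 2 match(es) in b → 2 row(s).

(7, 7); (7, 7); (7, 7); (7, 7); (7, 7); (7, 7); (7, 7); (7, 7); (7, 7); (8, 8); (8, 8); (8, 8); (8, 8); (NULL, NULL)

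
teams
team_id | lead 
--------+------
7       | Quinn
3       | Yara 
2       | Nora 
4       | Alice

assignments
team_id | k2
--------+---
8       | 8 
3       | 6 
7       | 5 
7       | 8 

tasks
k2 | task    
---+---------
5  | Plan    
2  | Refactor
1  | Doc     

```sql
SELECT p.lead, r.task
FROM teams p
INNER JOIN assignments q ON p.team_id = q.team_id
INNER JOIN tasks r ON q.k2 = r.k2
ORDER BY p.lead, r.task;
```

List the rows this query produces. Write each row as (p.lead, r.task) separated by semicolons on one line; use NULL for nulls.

(Quinn, Plan)

Step 1 — p INNER JOIN q on team_id → 3 row(s).
Then INNER JOIN `tasks r` on k2: keep only rows whose q.k2 appears in r.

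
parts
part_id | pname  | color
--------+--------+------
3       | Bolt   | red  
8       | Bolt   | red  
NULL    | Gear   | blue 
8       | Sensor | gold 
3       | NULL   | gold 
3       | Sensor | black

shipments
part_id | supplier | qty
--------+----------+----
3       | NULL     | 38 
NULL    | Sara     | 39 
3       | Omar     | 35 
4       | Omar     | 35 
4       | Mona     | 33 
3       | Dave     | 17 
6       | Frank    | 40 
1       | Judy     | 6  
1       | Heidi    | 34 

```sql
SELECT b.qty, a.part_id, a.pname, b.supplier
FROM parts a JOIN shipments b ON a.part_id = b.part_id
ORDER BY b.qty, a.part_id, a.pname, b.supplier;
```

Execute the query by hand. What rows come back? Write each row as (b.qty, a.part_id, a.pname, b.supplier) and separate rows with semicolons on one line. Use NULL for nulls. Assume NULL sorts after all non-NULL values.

INNER JOIN keeps only pairs where the ON condition holds.
Matching on a.part_id = b.part_id. A NULL in a compared column never satisfies the condition.
- a (part_id=3) pairs with 3 row(s) of b.
- a (part_id=8) has no partner → excluded.
- a (part_id=NULL) has no partner → excluded.
- a (part_id=8) has no partner → excluded.
- a (part_id=3) pairs with 3 row(s) of b.
- a (part_id=3) pairs with 3 row(s) of b.
After projecting and ordering:
b.qty | a.part_id | a.pname | b.supplier
17 | 3 | Bolt | Dave
17 | 3 | Sensor | Dave
17 | 3 | NULL | Dave
35 | 3 | Bolt | Omar
35 | 3 | Sensor | Omar
35 | 3 | NULL | Omar
38 | 3 | Bolt | NULL
38 | 3 | Sensor | NULL
38 | 3 | NULL | NULL

(17, 3, Bolt, Dave); (17, 3, Sensor, Dave); (17, 3, NULL, Dave); (35, 3, Bolt, Omar); (35, 3, Sensor, Omar); (35, 3, NULL, Omar); (38, 3, Bolt, NULL); (38, 3, Sensor, NULL); (38, 3, NULL, NULL)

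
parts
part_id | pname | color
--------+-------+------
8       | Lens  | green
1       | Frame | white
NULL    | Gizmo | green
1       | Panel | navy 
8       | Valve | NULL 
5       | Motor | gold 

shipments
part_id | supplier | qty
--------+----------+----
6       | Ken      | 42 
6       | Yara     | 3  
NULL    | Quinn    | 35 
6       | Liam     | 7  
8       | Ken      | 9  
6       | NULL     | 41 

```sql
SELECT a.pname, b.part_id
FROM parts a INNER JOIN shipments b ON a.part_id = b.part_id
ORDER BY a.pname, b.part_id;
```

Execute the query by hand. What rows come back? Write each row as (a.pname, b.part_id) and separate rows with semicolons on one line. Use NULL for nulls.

(Lens, 8); (Valve, 8)

INNER JOIN keeps only pairs where the ON condition holds.
Matching on a.part_id = b.part_id. A NULL in a compared column never satisfies the condition.
- a[0] part_id=8 → 1 match(es) in b → 1 row(s).
- a[1] part_id=1 → no match; dropped.
- a[2] part_id=NULL → no match; dropped.
- a[3] part_id=1 → no match; dropped.
- a[4] part_id=8 → 1 match(es) in b → 1 row(s).
- a[5] part_id=5 → no match; dropped.
After projecting and ordering:
a.pname | b.part_id
Lens | 8
Valve | 8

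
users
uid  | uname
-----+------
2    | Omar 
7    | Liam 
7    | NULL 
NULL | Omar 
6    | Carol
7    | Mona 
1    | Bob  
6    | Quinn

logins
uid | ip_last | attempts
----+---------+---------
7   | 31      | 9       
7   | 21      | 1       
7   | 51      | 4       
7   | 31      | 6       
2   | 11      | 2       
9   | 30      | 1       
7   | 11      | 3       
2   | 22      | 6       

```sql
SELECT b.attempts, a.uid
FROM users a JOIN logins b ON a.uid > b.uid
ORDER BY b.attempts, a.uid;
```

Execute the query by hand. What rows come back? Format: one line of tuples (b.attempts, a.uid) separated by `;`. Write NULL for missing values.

(2, 6); (2, 6); (2, 7); (2, 7); (2, 7); (6, 6); (6, 6); (6, 7); (6, 7); (6, 7)

INNER JOIN keeps only pairs where the ON condition holds.
Matching on a.uid > b.uid. A NULL in a compared column never satisfies the condition.
- a[0] uid=2 → no match; dropped.
- a[1] uid=7 → 2 match(es) in b → 2 row(s).
- a[2] uid=7 → 2 match(es) in b → 2 row(s).
- a[3] uid=NULL → no match; dropped.
- a[4] uid=6 → 2 match(es) in b → 2 row(s).
- a[5] uid=7 → 2 match(es) in b → 2 row(s).
- a[6] uid=1 → no match; dropped.
- a[7] uid=6 → 2 match(es) in b → 2 row(s).
After projecting and ordering:
b.attempts | a.uid
2 | 6
2 | 6
2 | 7
2 | 7
2 | 7
6 | 6
6 | 6
6 | 7
6 | 7
6 | 7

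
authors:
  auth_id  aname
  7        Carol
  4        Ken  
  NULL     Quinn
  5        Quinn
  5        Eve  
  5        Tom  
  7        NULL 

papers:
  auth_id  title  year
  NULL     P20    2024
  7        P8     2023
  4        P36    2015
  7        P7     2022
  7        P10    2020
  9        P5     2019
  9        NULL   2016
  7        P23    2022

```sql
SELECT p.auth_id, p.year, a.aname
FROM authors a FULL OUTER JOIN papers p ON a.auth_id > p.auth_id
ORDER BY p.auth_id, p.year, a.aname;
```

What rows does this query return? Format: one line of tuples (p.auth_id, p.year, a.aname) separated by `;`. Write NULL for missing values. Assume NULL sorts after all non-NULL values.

FULL OUTER JOIN keeps every row from both sides; unmatched rows get NULL for the other side's columns.
Matching on a.auth_id > p.auth_id. A NULL in a compared column never satisfies the condition.
Matched pairs: 5; unmatched a rows kept: 2; unmatched p rows kept: 7.

(4, 2015, Carol); (4, 2015, Eve); (4, 2015, Quinn); (4, 2015, Tom); (4, 2015, NULL); (7, 2020, NULL); (7, 2022, NULL); (7, 2022, NULL); (7, 2023, NULL); (9, 2016, NULL); (9, 2019, NULL); (NULL, 2024, NULL); (NULL, NULL, Ken); (NULL, NULL, Quinn)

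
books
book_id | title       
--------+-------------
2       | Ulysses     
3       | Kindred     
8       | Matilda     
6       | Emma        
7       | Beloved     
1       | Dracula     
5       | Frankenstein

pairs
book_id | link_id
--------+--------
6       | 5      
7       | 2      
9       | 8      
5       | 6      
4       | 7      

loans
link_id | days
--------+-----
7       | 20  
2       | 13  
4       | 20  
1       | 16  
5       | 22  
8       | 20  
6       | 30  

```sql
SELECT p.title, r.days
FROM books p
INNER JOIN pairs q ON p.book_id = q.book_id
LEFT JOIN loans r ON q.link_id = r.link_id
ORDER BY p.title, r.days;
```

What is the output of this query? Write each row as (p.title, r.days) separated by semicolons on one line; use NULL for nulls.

(Beloved, 13); (Emma, 22); (Frankenstein, 30)

Step 1 — p INNER JOIN q on book_id → 3 row(s).
Then LEFT JOIN `loans r` on link_id: each of those 3 rows is kept; rows whose q.link_id has no match in r get NULL for r's columns.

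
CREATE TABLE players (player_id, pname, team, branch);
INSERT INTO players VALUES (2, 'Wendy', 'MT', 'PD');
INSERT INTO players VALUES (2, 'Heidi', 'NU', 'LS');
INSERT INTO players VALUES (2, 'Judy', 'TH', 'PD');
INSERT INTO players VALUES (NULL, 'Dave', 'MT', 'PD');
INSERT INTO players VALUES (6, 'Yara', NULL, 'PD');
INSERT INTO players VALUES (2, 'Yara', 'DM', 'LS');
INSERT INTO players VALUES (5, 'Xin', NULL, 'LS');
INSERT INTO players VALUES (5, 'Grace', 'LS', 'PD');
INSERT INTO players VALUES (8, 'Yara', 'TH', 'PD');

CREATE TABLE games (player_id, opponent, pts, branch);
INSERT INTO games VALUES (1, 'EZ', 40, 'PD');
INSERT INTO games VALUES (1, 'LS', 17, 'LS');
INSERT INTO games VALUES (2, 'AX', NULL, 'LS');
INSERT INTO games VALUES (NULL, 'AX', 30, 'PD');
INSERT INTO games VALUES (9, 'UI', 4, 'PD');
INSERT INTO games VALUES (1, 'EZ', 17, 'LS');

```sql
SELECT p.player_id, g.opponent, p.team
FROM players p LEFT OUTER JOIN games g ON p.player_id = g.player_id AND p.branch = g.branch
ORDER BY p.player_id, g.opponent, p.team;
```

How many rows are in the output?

LEFT JOIN keeps every row from `players`; unmatched rows get NULL for `games`'s columns.
Matching on p.player_id = g.player_id AND p.branch = g.branch. A NULL in a compared column never satisfies the condition.
- p row (player_id=2, branch=PD): no match → kept, g columns NULL.
- p row (player_id=2, branch=LS): matches 1 g row(s) → 1 output row(s).
- p row (player_id=2, branch=PD): no match → kept, g columns NULL.
- p row (player_id=NULL, branch=PD): no match → kept, g columns NULL.
- p row (player_id=6, branch=PD): no match → kept, g columns NULL.
- p row (player_id=2, branch=LS): matches 1 g row(s) → 1 output row(s).
- p row (player_id=5, branch=LS): no match → kept, g columns NULL.
- p row (player_id=5, branch=PD): no match → kept, g columns NULL.
- p row (player_id=8, branch=PD): no match → kept, g columns NULL.
Total: 2 matched + 7 padded = 9 rows.

9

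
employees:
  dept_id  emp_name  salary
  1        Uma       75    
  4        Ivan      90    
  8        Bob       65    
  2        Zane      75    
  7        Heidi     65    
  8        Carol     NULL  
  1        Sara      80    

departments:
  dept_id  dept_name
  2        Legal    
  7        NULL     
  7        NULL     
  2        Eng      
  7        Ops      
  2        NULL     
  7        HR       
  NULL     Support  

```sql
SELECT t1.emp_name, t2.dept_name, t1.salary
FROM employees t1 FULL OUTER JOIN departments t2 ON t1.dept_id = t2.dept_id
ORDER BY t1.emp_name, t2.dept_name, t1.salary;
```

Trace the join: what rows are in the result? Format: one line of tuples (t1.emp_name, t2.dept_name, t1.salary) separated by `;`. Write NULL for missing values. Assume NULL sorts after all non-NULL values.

(Bob, NULL, 65); (Carol, NULL, NULL); (Heidi, HR, 65); (Heidi, Ops, 65); (Heidi, NULL, 65); (Heidi, NULL, 65); (Ivan, NULL, 90); (Sara, NULL, 80); (Uma, NULL, 75); (Zane, Eng, 75); (Zane, Legal, 75); (Zane, NULL, 75); (NULL, Support, NULL)

FULL OUTER JOIN keeps every row from both sides; unmatched rows get NULL for the other side's columns.
Matching on t1.dept_id = t2.dept_id. A NULL in a compared column never satisfies the condition.
Matched pairs: 7; unmatched t1 rows kept: 5; unmatched t2 rows kept: 1.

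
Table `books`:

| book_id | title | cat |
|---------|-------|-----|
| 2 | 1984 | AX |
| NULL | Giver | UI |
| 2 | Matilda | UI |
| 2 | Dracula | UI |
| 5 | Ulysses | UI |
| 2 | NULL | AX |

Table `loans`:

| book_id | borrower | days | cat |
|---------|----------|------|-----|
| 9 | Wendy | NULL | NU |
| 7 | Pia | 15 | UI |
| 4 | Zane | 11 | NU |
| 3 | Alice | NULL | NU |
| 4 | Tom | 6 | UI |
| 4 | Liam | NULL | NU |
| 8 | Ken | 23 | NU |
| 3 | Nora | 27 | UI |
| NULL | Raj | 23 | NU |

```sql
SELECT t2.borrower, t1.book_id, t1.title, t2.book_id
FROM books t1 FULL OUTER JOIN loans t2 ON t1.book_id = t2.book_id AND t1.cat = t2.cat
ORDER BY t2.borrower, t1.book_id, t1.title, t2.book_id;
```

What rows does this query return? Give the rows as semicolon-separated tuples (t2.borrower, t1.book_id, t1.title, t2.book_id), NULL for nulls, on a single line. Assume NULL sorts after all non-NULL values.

(Alice, NULL, NULL, 3); (Ken, NULL, NULL, 8); (Liam, NULL, NULL, 4); (Nora, NULL, NULL, 3); (Pia, NULL, NULL, 7); (Raj, NULL, NULL, NULL); (Tom, NULL, NULL, 4); (Wendy, NULL, NULL, 9); (Zane, NULL, NULL, 4); (NULL, 2, 1984, NULL); (NULL, 2, Dracula, NULL); (NULL, 2, Matilda, NULL); (NULL, 2, NULL, NULL); (NULL, 5, Ulysses, NULL); (NULL, NULL, Giver, NULL)

FULL OUTER JOIN keeps every row from both sides; unmatched rows get NULL for the other side's columns.
Matching on t1.book_id = t2.book_id AND t1.cat = t2.cat. A NULL in a compared column never satisfies the condition.
- book_id=2, cat=AX: no t2 row matches, row kept with t2 columns NULL.
- book_id=NULL, cat=UI: no t2 row matches, row kept with t2 columns NULL.
- book_id=2, cat=UI: no t2 row matches, row kept with t2 columns NULL.
- book_id=2, cat=UI: no t2 row matches, row kept with t2 columns NULL.
- book_id=5, cat=UI: no t2 row matches, row kept with t2 columns NULL.
- book_id=2, cat=AX: no t2 row matches, row kept with t2 columns NULL.
- 9 row(s) from t2 found no t1 partner → padded with NULL.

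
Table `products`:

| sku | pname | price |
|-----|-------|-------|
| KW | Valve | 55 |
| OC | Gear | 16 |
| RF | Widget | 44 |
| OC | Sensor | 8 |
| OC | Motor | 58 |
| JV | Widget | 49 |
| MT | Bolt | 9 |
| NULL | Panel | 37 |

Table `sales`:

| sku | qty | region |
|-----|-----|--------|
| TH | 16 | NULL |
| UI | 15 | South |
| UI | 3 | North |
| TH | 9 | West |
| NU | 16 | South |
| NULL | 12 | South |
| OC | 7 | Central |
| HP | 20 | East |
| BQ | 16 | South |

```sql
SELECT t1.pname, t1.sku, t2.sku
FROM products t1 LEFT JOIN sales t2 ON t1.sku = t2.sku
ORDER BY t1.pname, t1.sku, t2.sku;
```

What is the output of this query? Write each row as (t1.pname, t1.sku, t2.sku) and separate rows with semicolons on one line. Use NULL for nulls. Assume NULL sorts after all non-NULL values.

(Bolt, MT, NULL); (Gear, OC, OC); (Motor, OC, OC); (Panel, NULL, NULL); (Sensor, OC, OC); (Valve, KW, NULL); (Widget, JV, NULL); (Widget, RF, NULL)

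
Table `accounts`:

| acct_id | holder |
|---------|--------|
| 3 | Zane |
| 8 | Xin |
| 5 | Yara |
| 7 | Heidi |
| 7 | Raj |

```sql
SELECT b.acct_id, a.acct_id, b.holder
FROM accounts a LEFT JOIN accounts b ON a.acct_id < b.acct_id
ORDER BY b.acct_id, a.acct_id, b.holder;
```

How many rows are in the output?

LEFT JOIN keeps every row from `accounts a`; unmatched rows get NULL for `accounts b`'s columns.
Matching on a.acct_id < b.acct_id.
- a[0] acct_id=3 → 4 match(es) in b → 4 row(s).
- a[1] acct_id=8 → no match; kept with NULLs on the b side.
- a[2] acct_id=5 → 3 match(es) in b → 3 row(s).
- a[3] acct_id=7 → 1 match(es) in b → 1 row(s).
- a[4] acct_id=7 → 1 match(es) in b → 1 row(s).
Total: 9 matched + 1 padded = 10 rows.

10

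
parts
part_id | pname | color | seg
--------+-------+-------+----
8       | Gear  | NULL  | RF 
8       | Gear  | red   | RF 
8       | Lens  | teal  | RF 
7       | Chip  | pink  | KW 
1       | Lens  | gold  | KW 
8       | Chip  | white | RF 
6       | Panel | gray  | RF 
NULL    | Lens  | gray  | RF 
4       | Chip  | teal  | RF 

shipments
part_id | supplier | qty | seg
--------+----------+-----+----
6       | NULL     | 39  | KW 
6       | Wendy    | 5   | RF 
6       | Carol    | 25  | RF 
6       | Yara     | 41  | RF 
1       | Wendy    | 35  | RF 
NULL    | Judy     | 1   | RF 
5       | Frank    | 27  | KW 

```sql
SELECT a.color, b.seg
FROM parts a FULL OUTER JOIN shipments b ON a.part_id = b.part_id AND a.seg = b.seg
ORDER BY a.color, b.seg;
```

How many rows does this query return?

15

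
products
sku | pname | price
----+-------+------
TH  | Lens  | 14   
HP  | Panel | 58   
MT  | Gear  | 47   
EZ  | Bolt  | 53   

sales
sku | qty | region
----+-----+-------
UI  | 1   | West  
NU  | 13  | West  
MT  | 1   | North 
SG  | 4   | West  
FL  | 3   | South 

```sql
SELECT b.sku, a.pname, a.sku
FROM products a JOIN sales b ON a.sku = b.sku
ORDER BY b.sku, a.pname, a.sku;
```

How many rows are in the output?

1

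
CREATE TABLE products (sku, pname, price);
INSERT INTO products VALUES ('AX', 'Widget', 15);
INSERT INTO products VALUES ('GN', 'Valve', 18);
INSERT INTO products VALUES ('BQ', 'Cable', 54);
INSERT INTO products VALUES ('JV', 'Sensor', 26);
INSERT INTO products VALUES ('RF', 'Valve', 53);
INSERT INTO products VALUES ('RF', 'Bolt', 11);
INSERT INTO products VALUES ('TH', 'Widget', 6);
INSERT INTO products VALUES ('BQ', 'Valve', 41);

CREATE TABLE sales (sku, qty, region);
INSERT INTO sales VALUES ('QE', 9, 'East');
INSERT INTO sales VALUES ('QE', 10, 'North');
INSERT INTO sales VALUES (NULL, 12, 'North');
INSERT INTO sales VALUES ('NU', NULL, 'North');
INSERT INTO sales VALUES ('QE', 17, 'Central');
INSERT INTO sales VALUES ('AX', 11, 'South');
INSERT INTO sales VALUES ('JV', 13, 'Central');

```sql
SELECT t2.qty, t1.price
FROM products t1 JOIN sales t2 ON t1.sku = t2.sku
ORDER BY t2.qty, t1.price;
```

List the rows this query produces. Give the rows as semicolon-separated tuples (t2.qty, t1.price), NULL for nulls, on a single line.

(11, 15); (13, 26)

INNER JOIN keeps only pairs where the ON condition holds.
Matching on t1.sku = t2.sku. A NULL in a compared column never satisfies the condition.
- t1 row (sku=AX): matches 1 t2 row(s) → 1 output row(s).
- t1 row (sku=GN): no match → dropped.
- t1 row (sku=BQ): no match → dropped.
- t1 row (sku=JV): matches 1 t2 row(s) → 1 output row(s).
- t1 row (sku=RF): no match → dropped.
- t1 row (sku=RF): no match → dropped.
- t1 row (sku=TH): no match → dropped.
- t1 row (sku=BQ): no match → dropped.
After projecting and ordering:
t2.qty | t1.price
11 | 15
13 | 26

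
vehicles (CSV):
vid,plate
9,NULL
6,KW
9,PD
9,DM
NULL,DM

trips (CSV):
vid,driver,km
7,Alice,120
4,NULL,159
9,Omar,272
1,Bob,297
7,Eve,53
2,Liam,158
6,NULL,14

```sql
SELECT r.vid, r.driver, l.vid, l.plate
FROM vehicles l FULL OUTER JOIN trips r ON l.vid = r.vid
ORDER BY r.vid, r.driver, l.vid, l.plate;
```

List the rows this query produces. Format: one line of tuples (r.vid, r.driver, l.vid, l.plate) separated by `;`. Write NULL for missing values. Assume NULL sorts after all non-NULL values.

FULL OUTER JOIN keeps every row from both sides; unmatched rows get NULL for the other side's columns.
Matching on l.vid = r.vid. A NULL in a compared column never satisfies the condition.
Matched pairs: 4; unmatched l rows kept: 1; unmatched r rows kept: 5.

(1, Bob, NULL, NULL); (2, Liam, NULL, NULL); (4, NULL, NULL, NULL); (6, NULL, 6, KW); (7, Alice, NULL, NULL); (7, Eve, NULL, NULL); (9, Omar, 9, DM); (9, Omar, 9, PD); (9, Omar, 9, NULL); (NULL, NULL, NULL, DM)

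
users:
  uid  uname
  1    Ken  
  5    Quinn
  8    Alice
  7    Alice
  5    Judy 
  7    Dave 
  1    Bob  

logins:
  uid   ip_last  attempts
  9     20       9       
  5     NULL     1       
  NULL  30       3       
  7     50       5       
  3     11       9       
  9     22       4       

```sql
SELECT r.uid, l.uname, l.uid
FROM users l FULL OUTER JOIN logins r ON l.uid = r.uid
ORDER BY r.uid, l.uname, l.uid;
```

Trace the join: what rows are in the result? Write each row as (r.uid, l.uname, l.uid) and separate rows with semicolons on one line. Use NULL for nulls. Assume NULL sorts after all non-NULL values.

FULL OUTER JOIN keeps every row from both sides; unmatched rows get NULL for the other side's columns.
Matching on l.uid = r.uid. A NULL in a compared column never satisfies the condition.
- uid=1: no r row matches, row kept with r columns NULL.
- uid=5: 1 matching r row(s), so 1 row(s) emitted.
- uid=8: no r row matches, row kept with r columns NULL.
- uid=7: 1 matching r row(s), so 1 row(s) emitted.
- uid=5: 1 matching r row(s), so 1 row(s) emitted.
- uid=7: 1 matching r row(s), so 1 row(s) emitted.
- uid=1: no r row matches, row kept with r columns NULL.
- 4 row(s) from r found no l partner → padded with NULL.

(3, NULL, NULL); (5, Judy, 5); (5, Quinn, 5); (7, Alice, 7); (7, Dave, 7); (9, NULL, NULL); (9, NULL, NULL); (NULL, Alice, 8); (NULL, Bob, 1); (NULL, Ken, 1); (NULL, NULL, NULL)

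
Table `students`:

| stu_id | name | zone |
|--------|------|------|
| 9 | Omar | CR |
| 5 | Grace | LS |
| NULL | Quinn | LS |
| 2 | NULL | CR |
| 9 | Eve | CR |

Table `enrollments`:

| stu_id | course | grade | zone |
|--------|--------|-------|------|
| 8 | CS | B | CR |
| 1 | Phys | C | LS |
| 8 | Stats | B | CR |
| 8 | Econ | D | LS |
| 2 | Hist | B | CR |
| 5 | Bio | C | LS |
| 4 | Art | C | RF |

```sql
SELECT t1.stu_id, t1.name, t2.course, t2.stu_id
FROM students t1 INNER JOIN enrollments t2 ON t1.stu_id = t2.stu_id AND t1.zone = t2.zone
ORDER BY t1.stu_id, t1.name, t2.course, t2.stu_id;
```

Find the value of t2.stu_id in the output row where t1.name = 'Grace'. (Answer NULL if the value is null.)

5

INNER JOIN keeps only pairs where the ON condition holds.
Matching on t1.stu_id = t2.stu_id AND t1.zone = t2.zone. A NULL in a compared column never satisfies the condition.
- stu_id=9, zone=CR: no matching t2 row, dropped.
- stu_id=5, zone=LS: 1 matching t2 row(s), so 1 row(s) emitted.
- stu_id=NULL, zone=LS: no matching t2 row, dropped.
- stu_id=2, zone=CR: 1 matching t2 row(s), so 1 row(s) emitted.
- stu_id=9, zone=CR: no matching t2 row, dropped.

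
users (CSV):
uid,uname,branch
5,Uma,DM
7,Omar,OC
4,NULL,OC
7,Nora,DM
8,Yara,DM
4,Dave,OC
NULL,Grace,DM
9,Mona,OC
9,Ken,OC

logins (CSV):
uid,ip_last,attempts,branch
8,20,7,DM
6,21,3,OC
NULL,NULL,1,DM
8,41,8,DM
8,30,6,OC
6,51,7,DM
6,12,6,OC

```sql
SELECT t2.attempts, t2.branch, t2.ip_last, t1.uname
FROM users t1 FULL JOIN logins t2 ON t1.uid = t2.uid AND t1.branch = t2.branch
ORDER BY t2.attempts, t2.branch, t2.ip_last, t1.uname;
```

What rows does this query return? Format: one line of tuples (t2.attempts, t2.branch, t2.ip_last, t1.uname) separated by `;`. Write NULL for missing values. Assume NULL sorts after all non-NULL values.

(1, DM, NULL, NULL); (3, OC, 21, NULL); (6, OC, 12, NULL); (6, OC, 30, NULL); (7, DM, 20, Yara); (7, DM, 51, NULL); (8, DM, 41, Yara); (NULL, NULL, NULL, Dave); (NULL, NULL, NULL, Grace); (NULL, NULL, NULL, Ken); (NULL, NULL, NULL, Mona); (NULL, NULL, NULL, Nora); (NULL, NULL, NULL, Omar); (NULL, NULL, NULL, Uma); (NULL, NULL, NULL, NULL)

FULL OUTER JOIN keeps every row from both sides; unmatched rows get NULL for the other side's columns.
Matching on t1.uid = t2.uid AND t1.branch = t2.branch. A NULL in a compared column never satisfies the condition.
Matched pairs: 2; unmatched t1 rows kept: 8; unmatched t2 rows kept: 5.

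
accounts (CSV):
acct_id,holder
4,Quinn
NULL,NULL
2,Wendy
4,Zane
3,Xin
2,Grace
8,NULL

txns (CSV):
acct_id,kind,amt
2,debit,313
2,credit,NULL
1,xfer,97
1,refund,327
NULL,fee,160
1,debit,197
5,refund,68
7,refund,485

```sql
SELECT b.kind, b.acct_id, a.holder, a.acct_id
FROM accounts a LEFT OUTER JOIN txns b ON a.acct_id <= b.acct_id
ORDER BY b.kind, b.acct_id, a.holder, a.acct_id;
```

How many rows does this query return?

16

LEFT JOIN keeps every row from `accounts`; unmatched rows get NULL for `txns`'s columns.
Matching on a.acct_id <= b.acct_id. A NULL in a compared column never satisfies the condition.
Matched pairs: 14; unmatched a rows kept: 2.
Total: 14 matched + 2 padded = 16 rows.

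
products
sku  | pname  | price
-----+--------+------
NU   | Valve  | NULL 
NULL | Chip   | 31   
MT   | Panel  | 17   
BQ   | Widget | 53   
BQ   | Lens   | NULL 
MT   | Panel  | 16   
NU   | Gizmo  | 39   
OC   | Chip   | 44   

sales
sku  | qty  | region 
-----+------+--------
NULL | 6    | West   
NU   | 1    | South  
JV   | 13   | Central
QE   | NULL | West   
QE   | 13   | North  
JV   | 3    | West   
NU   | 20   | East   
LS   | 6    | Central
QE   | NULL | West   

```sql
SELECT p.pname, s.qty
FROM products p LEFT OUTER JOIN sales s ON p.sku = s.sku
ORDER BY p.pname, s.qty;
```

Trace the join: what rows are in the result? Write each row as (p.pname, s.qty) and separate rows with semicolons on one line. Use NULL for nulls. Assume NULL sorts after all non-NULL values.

(Chip, NULL); (Chip, NULL); (Gizmo, 1); (Gizmo, 20); (Lens, NULL); (Panel, NULL); (Panel, NULL); (Valve, 1); (Valve, 20); (Widget, NULL)

LEFT JOIN keeps every row from `products`; unmatched rows get NULL for `sales`'s columns.
Matching on p.sku = s.sku. A NULL in a compared column never satisfies the condition.
- p[0] sku=NU → 2 match(es) in s → 2 row(s).
- p[1] sku=NULL → no match; kept with NULLs on the s side.
- p[2] sku=MT → no match; kept with NULLs on the s side.
- p[3] sku=BQ → no match; kept with NULLs on the s side.
- p[4] sku=BQ → no match; kept with NULLs on the s side.
- p[5] sku=MT → no match; kept with NULLs on the s side.
- p[6] sku=NU → 2 match(es) in s → 2 row(s).
- p[7] sku=OC → no match; kept with NULLs on the s side.
After projecting and ordering:
p.pname | s.qty
Chip | NULL
Chip | NULL
Gizmo | 1
Gizmo | 20
Lens | NULL
Panel | NULL
Panel | NULL
Valve | 1
Valve | 20
Widget | NULL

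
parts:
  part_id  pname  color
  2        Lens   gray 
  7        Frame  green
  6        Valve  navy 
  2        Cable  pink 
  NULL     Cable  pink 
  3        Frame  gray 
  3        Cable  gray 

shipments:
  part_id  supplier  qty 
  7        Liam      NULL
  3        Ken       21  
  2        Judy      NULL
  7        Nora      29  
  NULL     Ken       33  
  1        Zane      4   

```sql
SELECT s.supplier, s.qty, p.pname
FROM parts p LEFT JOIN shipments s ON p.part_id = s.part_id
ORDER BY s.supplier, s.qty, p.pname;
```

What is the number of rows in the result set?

LEFT JOIN keeps every row from `parts`; unmatched rows get NULL for `shipments`'s columns.
Matching on p.part_id = s.part_id. A NULL in a compared column never satisfies the condition.
Matched pairs: 6; unmatched p rows kept: 2.
Total: 6 matched + 2 padded = 8 rows.

8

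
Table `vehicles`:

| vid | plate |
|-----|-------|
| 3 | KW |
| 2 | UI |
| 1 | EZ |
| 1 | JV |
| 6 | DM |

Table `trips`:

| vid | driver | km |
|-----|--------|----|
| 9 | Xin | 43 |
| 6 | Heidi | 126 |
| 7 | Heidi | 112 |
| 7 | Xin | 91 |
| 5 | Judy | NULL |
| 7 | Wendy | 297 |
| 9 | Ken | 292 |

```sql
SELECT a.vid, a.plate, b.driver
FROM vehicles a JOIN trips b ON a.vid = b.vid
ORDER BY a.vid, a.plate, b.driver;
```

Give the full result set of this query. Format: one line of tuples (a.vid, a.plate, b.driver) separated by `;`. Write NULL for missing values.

(6, DM, Heidi)

INNER JOIN keeps only pairs where the ON condition holds.
Matching on a.vid = b.vid.
- a (vid=3) has no partner → excluded.
- a (vid=2) has no partner → excluded.
- a (vid=1) has no partner → excluded.
- a (vid=1) has no partner → excluded.
- a (vid=6) pairs with 1 row(s) of b.
After projecting and ordering:
a.vid | a.plate | b.driver
6 | DM | Heidi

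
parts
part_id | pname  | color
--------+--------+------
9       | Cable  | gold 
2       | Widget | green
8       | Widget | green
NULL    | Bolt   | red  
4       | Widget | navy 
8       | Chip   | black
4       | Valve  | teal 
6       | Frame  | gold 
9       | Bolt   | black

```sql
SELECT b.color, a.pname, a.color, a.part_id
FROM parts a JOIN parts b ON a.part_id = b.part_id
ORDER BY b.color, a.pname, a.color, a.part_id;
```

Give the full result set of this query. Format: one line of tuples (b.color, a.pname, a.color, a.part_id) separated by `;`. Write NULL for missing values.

(black, Bolt, black, 9); (black, Cable, gold, 9); (black, Chip, black, 8); (black, Widget, green, 8); (gold, Bolt, black, 9); (gold, Cable, gold, 9); (gold, Frame, gold, 6); (green, Chip, black, 8); (green, Widget, green, 2); (green, Widget, green, 8); (navy, Valve, teal, 4); (navy, Widget, navy, 4); (teal, Valve, teal, 4); (teal, Widget, navy, 4)

INNER JOIN keeps only pairs where the ON condition holds.
Matching on a.part_id = b.part_id. A NULL in a compared column never satisfies the condition.
- a[0] part_id=9 → 2 match(es) in b → 2 row(s).
- a[1] part_id=2 → 1 match(es) in b → 1 row(s).
- a[2] part_id=8 → 2 match(es) in b → 2 row(s).
- a[3] part_id=NULL → no match; dropped.
- a[4] part_id=4 → 2 match(es) in b → 2 row(s).
- a[5] part_id=8 → 2 match(es) in b → 2 row(s).
- a[6] part_id=4 → 2 match(es) in b → 2 row(s).
- a[7] part_id=6 → 1 match(es) in b → 1 row(s).
- a[8] part_id=9 → 2 match(es) in b → 2 row(s).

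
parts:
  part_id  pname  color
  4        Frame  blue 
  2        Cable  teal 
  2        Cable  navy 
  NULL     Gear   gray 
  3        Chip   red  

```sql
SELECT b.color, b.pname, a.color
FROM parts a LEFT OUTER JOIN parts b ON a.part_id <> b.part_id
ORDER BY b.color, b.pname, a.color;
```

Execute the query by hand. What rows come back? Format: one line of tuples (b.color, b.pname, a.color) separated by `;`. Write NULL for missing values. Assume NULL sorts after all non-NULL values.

(blue, Frame, navy); (blue, Frame, red); (blue, Frame, teal); (navy, Cable, blue); (navy, Cable, red); (red, Chip, blue); (red, Chip, navy); (red, Chip, teal); (teal, Cable, blue); (teal, Cable, red); (NULL, NULL, gray)

LEFT JOIN keeps every row from `parts a`; unmatched rows get NULL for `parts b`'s columns.
Matching on a.part_id <> b.part_id. A NULL in a compared column never satisfies the condition.
- a (part_id=4) pairs with 3 row(s) of b.
- a (part_id=2) pairs with 2 row(s) of b.
- a (part_id=2) pairs with 2 row(s) of b.
- a (part_id=NULL) has no partner → padded with NULL.
- a (part_id=3) pairs with 3 row(s) of b.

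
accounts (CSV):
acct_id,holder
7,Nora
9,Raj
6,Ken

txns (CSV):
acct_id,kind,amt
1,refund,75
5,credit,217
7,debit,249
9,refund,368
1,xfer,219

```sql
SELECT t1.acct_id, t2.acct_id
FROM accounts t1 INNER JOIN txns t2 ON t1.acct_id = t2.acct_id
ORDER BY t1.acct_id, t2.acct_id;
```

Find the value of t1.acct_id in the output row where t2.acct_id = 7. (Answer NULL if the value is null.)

INNER JOIN keeps only pairs where the ON condition holds.
Matching on t1.acct_id = t2.acct_id.
- t1 row (acct_id=7): matches 1 t2 row(s) → 1 output row(s).
- t1 row (acct_id=9): matches 1 t2 row(s) → 1 output row(s).
- t1 row (acct_id=6): no match → dropped.

7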